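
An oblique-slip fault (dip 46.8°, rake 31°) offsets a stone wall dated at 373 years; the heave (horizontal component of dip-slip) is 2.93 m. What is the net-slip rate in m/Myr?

dip-slip = heave / cos(dip) = 2.93 / cos(46.8°) = 4.280 m
net slip = dip-slip / sin(rake) = 4.280 / sin(31°) = 8.310 m
rate = 8.310 m / 373 years = 0.0223 m/yr = 22300 m/Myr

22300 m/Myr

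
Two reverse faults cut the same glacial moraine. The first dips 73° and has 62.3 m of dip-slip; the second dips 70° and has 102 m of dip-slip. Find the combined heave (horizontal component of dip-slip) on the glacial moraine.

heave_A = 62.3 × cos(73°) = 18.21 m
heave_B = 102 × cos(70°) = 34.89 m
total = 18.21 + 34.89 = 53.1 m

53.1 m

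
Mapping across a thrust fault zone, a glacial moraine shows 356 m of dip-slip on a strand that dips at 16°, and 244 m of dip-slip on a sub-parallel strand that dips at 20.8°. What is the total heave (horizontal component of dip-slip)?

heave_A = 356 × cos(16°) = 342.2 m
heave_B = 244 × cos(20.8°) = 228.1 m
total = 342.2 + 228.1 = 570 m

570 m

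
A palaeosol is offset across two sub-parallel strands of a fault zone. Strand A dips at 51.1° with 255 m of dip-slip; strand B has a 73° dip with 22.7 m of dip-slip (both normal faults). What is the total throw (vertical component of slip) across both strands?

throw_A = 255 × sin(51.1°) = 198.5 m
throw_B = 22.7 × sin(73°) = 21.71 m
total = 198.5 + 21.71 = 220 m

220 m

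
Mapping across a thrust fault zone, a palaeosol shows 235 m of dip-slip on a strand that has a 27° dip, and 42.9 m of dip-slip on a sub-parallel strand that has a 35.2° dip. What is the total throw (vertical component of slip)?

throw_A = 235 × sin(27°) = 106.7 m
throw_B = 42.9 × sin(35.2°) = 24.73 m
total = 106.7 + 24.73 = 131 m

131 m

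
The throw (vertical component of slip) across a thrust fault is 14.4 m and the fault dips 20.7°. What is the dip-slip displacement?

40.7 m

dip-slip = throw / sin(dip) = 14.4 / sin(20.7°) = 40.7 m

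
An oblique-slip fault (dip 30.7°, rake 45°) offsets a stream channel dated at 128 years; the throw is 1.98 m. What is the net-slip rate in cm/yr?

dip-slip = throw / sin(dip) = 1.98 / sin(30.7°) = 3.878 m
net slip = dip-slip / sin(rake) = 3.878 / sin(45°) = 5.485 m
rate = 5.485 m / 128 years = 0.0428 m/yr = 4.28 cm/yr

4.28 cm/yr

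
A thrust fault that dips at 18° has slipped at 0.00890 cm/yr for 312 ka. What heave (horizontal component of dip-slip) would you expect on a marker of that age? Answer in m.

26.4 m

dip-slip = rate × time = 0.00890 cm/yr × 312 ka = 27.77 m
heave = dip-slip × cos(dip) = 27.77 × cos(18°) = 26.4 m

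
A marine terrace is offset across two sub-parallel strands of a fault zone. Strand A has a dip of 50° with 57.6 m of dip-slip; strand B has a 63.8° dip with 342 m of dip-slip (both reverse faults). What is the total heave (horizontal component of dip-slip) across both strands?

188 m

heave_A = 57.6 × cos(50°) = 37.02 m
heave_B = 342 × cos(63.8°) = 151 m
total = 37.02 + 151 = 188 m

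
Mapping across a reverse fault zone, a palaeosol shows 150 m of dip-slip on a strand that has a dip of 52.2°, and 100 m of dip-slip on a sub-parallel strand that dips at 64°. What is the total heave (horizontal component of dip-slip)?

136 m

heave_A = 150 × cos(52.2°) = 91.94 m
heave_B = 100 × cos(64°) = 43.84 m
total = 91.94 + 43.84 = 136 m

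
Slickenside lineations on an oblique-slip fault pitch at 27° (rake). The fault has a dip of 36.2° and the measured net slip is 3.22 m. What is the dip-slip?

dip-slip = net slip × sin(rake) = 3.22 m × sin(27°) = 1.46 m

1.46 m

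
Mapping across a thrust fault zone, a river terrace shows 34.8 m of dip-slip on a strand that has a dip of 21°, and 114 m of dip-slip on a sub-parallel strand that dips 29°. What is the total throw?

throw_A = 34.8 × sin(21°) = 12.47 m
throw_B = 114 × sin(29°) = 55.27 m
total = 12.47 + 55.27 = 67.7 m

67.7 m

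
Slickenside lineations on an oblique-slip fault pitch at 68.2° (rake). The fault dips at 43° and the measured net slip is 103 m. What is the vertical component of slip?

dip-slip = net slip × sin(rake) = 103 m × sin(68.2°) = 95.63 m
throw = dip-slip × sin(dip) = 95.63 × sin(43°) = 65.2 m

65.2 m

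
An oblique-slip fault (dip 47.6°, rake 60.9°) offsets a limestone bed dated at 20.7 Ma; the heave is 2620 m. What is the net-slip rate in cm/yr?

0.0215 cm/yr

dip-slip = heave / cos(dip) = 2620 / cos(47.6°) = 3885 m
net slip = dip-slip / sin(rake) = 3885 / sin(60.9°) = 4447 m
rate = 4447 m / 20.7 Ma = 0.000215 m/yr = 0.0215 cm/yr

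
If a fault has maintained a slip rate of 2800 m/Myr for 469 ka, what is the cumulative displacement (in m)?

1310 m

slip = rate × time = 2800 m/Myr × 469 ka = 1310 m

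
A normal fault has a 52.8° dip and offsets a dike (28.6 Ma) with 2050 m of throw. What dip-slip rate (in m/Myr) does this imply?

dip-slip = throw / sin(dip) = 2050 m / sin(52.8°) = 2574 m
rate = 2574 m / 28.6 Ma = 0.0000900 m/yr = 90 m/Myr

90 m/Myr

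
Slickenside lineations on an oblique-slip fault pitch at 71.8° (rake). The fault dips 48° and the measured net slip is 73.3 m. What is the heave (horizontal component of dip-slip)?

dip-slip = net slip × sin(rake) = 73.3 m × sin(71.8°) = 69.63 m
heave = dip-slip × cos(dip) = 69.63 × cos(48°) = 46.6 m

46.6 m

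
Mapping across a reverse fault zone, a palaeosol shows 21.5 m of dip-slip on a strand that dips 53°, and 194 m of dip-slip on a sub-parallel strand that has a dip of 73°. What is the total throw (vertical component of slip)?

203 m

throw_A = 21.5 × sin(53°) = 17.17 m
throw_B = 194 × sin(73°) = 185.5 m
total = 17.17 + 185.5 = 203 m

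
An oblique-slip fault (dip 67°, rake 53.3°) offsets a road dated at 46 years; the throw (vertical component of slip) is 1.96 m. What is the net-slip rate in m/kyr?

57.7 m/kyr

dip-slip = throw / sin(dip) = 1.96 / sin(67°) = 2.129 m
net slip = dip-slip / sin(rake) = 2.129 / sin(53.3°) = 2.656 m
rate = 2.656 m / 46 years = 0.0577 m/yr = 57.7 m/kyr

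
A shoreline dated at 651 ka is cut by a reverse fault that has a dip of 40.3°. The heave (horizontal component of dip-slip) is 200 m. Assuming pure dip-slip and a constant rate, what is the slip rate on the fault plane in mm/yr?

dip-slip = heave / cos(dip) = 200 m / cos(40.3°) = 262.2 m
rate = 262.2 m / 651 ka = 0.000403 m/yr = 0.403 mm/yr

0.403 mm/yr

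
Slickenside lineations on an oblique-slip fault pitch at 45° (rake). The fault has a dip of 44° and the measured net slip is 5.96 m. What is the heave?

dip-slip = net slip × sin(rake) = 5.96 m × sin(45°) = 4.214 m
heave = dip-slip × cos(dip) = 4.214 × cos(44°) = 3.03 m

3.03 m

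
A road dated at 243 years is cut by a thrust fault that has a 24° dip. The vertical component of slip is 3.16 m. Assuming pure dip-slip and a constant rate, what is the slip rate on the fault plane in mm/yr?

dip-slip = throw / sin(dip) = 3.16 m / sin(24°) = 7.769 m
rate = 7.769 m / 243 years = 0.0320 m/yr = 32 mm/yr

32 mm/yr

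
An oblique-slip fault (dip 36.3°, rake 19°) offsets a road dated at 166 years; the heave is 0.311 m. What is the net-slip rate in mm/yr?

7.14 mm/yr

dip-slip = heave / cos(dip) = 0.311 / cos(36.3°) = 0.3859 m
net slip = dip-slip / sin(rake) = 0.3859 / sin(19°) = 1.185 m
rate = 1.185 m / 166 years = 0.00714 m/yr = 7.14 mm/yr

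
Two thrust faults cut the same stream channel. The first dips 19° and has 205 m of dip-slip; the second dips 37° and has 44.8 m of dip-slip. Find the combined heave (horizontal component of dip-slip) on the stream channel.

heave_A = 205 × cos(19°) = 193.8 m
heave_B = 44.8 × cos(37°) = 35.78 m
total = 193.8 + 35.78 = 230 m

230 m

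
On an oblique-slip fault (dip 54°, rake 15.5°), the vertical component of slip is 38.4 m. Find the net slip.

dip-slip = throw / sin(dip) = 38.4 / sin(54°) = 47.47 m
net slip = dip-slip / sin(rake) = 47.47 / sin(15.5°) = 178 m

178 m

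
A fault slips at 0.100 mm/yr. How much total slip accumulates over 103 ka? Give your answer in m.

slip = rate × time = 0.100 mm/yr × 103 ka = 10.3 m

10.3 m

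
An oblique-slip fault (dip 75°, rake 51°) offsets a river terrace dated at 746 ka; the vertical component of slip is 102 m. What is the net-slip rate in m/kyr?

0.182 m/kyr

dip-slip = throw / sin(dip) = 102 / sin(75°) = 105.6 m
net slip = dip-slip / sin(rake) = 105.6 / sin(51°) = 135.9 m
rate = 135.9 m / 746 ka = 0.000182 m/yr = 0.182 m/kyr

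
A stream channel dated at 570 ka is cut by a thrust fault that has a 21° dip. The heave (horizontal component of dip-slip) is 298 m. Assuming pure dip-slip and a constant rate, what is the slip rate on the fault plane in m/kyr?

dip-slip = heave / cos(dip) = 298 m / cos(21°) = 319.2 m
rate = 319.2 m / 570 ka = 0.000560 m/yr = 0.560 m/kyr

0.560 m/kyr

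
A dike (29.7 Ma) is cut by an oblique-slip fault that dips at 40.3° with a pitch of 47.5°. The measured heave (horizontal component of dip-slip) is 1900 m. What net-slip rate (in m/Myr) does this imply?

114 m/Myr

dip-slip = heave / cos(dip) = 1900 / cos(40.3°) = 2491 m
net slip = dip-slip / sin(rake) = 2491 / sin(47.5°) = 3379 m
rate = 3379 m / 29.7 Ma = 0.000114 m/yr = 114 m/Myr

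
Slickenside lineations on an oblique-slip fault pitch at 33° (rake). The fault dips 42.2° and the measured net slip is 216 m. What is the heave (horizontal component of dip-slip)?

87.1 m

dip-slip = net slip × sin(rake) = 216 m × sin(33°) = 117.6 m
heave = dip-slip × cos(dip) = 117.6 × cos(42.2°) = 87.1 m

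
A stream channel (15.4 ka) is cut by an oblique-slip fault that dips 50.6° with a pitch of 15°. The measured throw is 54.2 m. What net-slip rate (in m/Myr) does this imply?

17600 m/Myr

dip-slip = throw / sin(dip) = 54.2 / sin(50.6°) = 70.14 m
net slip = dip-slip / sin(rake) = 70.14 / sin(15°) = 271 m
rate = 271 m / 15.4 ka = 0.0176 m/yr = 17600 m/Myr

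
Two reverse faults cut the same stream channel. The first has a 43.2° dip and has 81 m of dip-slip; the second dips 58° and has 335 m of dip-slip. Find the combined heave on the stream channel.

heave_A = 81 × cos(43.2°) = 59.05 m
heave_B = 335 × cos(58°) = 177.5 m
total = 59.05 + 177.5 = 237 m

237 m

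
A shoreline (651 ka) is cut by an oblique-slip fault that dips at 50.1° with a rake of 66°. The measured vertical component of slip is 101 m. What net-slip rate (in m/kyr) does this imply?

dip-slip = throw / sin(dip) = 101 / sin(50.1°) = 131.7 m
net slip = dip-slip / sin(rake) = 131.7 / sin(66°) = 144.1 m
rate = 144.1 m / 651 ka = 0.000221 m/yr = 0.221 m/kyr

0.221 m/kyr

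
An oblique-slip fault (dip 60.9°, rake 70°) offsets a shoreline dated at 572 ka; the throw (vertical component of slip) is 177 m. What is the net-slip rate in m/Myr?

377 m/Myr

dip-slip = throw / sin(dip) = 177 / sin(60.9°) = 202.6 m
net slip = dip-slip / sin(rake) = 202.6 / sin(70°) = 215.6 m
rate = 215.6 m / 572 ka = 0.000377 m/yr = 377 m/Myr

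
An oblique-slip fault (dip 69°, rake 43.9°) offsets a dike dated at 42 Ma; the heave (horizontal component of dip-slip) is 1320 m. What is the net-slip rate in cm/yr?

0.0126 cm/yr

dip-slip = heave / cos(dip) = 1320 / cos(69°) = 3683 m
net slip = dip-slip / sin(rake) = 3683 / sin(43.9°) = 5312 m
rate = 5312 m / 42 Ma = 0.000126 m/yr = 0.0126 cm/yr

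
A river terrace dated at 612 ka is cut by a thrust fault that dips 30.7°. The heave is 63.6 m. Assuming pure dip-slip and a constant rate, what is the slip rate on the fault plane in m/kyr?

dip-slip = heave / cos(dip) = 63.6 m / cos(30.7°) = 73.97 m
rate = 73.97 m / 612 ka = 0.000121 m/yr = 0.121 m/kyr

0.121 m/kyr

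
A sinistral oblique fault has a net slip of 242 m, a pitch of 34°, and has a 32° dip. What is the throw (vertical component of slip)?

71.7 m

dip-slip = net slip × sin(rake) = 242 m × sin(34°) = 135.3 m
throw = dip-slip × sin(dip) = 135.3 × sin(32°) = 71.7 m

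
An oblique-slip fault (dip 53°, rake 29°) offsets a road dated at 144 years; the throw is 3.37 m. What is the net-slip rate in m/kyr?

60.4 m/kyr

dip-slip = throw / sin(dip) = 3.37 / sin(53°) = 4.220 m
net slip = dip-slip / sin(rake) = 4.220 / sin(29°) = 8.704 m
rate = 8.704 m / 144 years = 0.0604 m/yr = 60.4 m/kyr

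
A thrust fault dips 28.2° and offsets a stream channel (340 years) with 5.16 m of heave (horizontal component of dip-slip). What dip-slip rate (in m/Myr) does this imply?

dip-slip = heave / cos(dip) = 5.16 m / cos(28.2°) = 5.855 m
rate = 5.855 m / 340 years = 0.0172 m/yr = 17200 m/Myr

17200 m/Myr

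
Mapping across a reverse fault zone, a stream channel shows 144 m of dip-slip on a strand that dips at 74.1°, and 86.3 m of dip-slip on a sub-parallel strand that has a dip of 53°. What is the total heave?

heave_A = 144 × cos(74.1°) = 39.45 m
heave_B = 86.3 × cos(53°) = 51.94 m
total = 39.45 + 51.94 = 91.4 m

91.4 m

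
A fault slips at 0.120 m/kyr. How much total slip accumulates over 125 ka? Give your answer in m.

slip = rate × time = 0.120 m/kyr × 125 ka = 15 m

15 m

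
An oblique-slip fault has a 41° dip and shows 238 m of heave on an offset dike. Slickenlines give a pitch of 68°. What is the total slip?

340 m

dip-slip = heave / cos(dip) = 238 / cos(41°) = 315.4 m
net slip = dip-slip / sin(rake) = 315.4 / sin(68°) = 340 m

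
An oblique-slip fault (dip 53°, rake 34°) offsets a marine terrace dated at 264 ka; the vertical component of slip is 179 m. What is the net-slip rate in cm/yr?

dip-slip = throw / sin(dip) = 179 / sin(53°) = 224.1 m
net slip = dip-slip / sin(rake) = 224.1 / sin(34°) = 400.8 m
rate = 400.8 m / 264 ka = 0.00152 m/yr = 0.152 cm/yr

0.152 cm/yr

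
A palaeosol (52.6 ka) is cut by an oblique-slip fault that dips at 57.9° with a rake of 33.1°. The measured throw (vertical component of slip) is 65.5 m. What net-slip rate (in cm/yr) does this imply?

dip-slip = throw / sin(dip) = 65.5 / sin(57.9°) = 77.32 m
net slip = dip-slip / sin(rake) = 77.32 / sin(33.1°) = 141.6 m
rate = 141.6 m / 52.6 ka = 0.00269 m/yr = 0.269 cm/yr

0.269 cm/yr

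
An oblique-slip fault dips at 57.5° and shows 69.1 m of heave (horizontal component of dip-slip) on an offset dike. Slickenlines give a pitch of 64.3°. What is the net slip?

143 m

dip-slip = heave / cos(dip) = 69.1 / cos(57.5°) = 128.6 m
net slip = dip-slip / sin(rake) = 128.6 / sin(64.3°) = 143 m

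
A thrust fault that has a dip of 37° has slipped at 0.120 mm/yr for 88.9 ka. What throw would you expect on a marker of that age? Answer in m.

dip-slip = rate × time = 0.120 mm/yr × 88.9 ka = 10.67 m
throw = dip-slip × sin(dip) = 10.67 × sin(37°) = 6.42 m

6.42 m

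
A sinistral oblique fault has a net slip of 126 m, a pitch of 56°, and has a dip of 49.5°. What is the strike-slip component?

strike-slip = net slip × cos(rake) = 126 m × cos(56°) = 70.5 m

70.5 m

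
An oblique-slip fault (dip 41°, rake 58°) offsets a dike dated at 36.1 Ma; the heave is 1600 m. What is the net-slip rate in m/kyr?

0.0692 m/kyr

dip-slip = heave / cos(dip) = 1600 / cos(41°) = 2120 m
net slip = dip-slip / sin(rake) = 2120 / sin(58°) = 2500 m
rate = 2500 m / 36.1 Ma = 0.0000692 m/yr = 0.0692 m/kyr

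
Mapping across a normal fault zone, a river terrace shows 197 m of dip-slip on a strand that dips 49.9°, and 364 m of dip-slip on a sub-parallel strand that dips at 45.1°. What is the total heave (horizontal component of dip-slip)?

heave_A = 197 × cos(49.9°) = 126.9 m
heave_B = 364 × cos(45.1°) = 256.9 m
total = 126.9 + 256.9 = 384 m

384 m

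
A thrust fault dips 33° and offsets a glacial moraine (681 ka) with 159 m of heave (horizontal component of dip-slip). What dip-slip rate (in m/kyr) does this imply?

dip-slip = heave / cos(dip) = 159 m / cos(33°) = 189.6 m
rate = 189.6 m / 681 ka = 0.000278 m/yr = 0.278 m/kyr

0.278 m/kyr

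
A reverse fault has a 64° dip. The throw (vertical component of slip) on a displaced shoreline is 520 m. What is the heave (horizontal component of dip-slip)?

254 m

heave = throw / tan(dip) = 520 / tan(64°) = 254 m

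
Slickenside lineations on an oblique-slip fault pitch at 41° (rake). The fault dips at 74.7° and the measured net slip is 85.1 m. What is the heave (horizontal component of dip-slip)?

dip-slip = net slip × sin(rake) = 85.1 m × sin(41°) = 55.83 m
heave = dip-slip × cos(dip) = 55.83 × cos(74.7°) = 14.7 m

14.7 m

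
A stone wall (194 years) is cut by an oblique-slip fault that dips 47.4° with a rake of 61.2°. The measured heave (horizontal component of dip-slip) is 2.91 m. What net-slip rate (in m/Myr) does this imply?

25300 m/Myr

dip-slip = heave / cos(dip) = 2.91 / cos(47.4°) = 4.299 m
net slip = dip-slip / sin(rake) = 4.299 / sin(61.2°) = 4.906 m
rate = 4.906 m / 194 years = 0.0253 m/yr = 25300 m/Myr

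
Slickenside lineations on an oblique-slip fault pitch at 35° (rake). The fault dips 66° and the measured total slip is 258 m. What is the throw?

135 m

dip-slip = net slip × sin(rake) = 258 m × sin(35°) = 148 m
throw = dip-slip × sin(dip) = 148 × sin(66°) = 135 m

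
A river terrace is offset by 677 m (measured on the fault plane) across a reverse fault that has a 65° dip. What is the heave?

286 m

heave = dip-slip × cos(dip) = 677 m × cos(65°) = 286 m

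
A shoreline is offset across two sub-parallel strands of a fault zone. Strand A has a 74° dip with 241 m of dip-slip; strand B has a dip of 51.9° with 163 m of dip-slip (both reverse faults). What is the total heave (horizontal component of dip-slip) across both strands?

heave_A = 241 × cos(74°) = 66.43 m
heave_B = 163 × cos(51.9°) = 100.6 m
total = 66.43 + 100.6 = 167 m

167 m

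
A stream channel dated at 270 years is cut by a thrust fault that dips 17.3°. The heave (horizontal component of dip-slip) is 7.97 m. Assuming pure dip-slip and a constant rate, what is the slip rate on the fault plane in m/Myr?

30900 m/Myr

dip-slip = heave / cos(dip) = 7.97 m / cos(17.3°) = 8.348 m
rate = 8.348 m / 270 years = 0.0309 m/yr = 30900 m/Myr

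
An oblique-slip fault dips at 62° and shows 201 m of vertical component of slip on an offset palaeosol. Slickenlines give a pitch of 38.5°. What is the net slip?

366 m

dip-slip = throw / sin(dip) = 201 / sin(62°) = 227.6 m
net slip = dip-slip / sin(rake) = 227.6 / sin(38.5°) = 366 m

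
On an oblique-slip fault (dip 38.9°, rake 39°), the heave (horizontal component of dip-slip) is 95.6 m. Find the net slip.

dip-slip = heave / cos(dip) = 95.6 / cos(38.9°) = 122.8 m
net slip = dip-slip / sin(rake) = 122.8 / sin(39°) = 195 m

195 m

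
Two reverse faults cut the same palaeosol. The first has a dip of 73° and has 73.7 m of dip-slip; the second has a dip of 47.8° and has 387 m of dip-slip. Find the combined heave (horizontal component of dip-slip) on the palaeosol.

heave_A = 73.7 × cos(73°) = 21.55 m
heave_B = 387 × cos(47.8°) = 260 m
total = 21.55 + 260 = 282 m

282 m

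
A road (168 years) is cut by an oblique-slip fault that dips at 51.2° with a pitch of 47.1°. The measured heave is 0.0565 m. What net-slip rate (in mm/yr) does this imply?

0.733 mm/yr

dip-slip = heave / cos(dip) = 0.0565 / cos(51.2°) = 0.09017 m
net slip = dip-slip / sin(rake) = 0.09017 / sin(47.1°) = 0.1231 m
rate = 0.1231 m / 168 years = 0.000733 m/yr = 0.733 mm/yr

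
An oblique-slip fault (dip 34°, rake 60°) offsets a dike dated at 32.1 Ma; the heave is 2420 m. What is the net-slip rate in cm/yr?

dip-slip = heave / cos(dip) = 2420 / cos(34°) = 2919 m
net slip = dip-slip / sin(rake) = 2919 / sin(60°) = 3371 m
rate = 3371 m / 32.1 Ma = 0.000105 m/yr = 0.0105 cm/yr

0.0105 cm/yr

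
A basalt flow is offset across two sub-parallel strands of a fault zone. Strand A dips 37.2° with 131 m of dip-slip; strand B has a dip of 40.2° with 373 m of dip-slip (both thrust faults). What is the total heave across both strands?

heave_A = 131 × cos(37.2°) = 104.3 m
heave_B = 373 × cos(40.2°) = 284.9 m
total = 104.3 + 284.9 = 389 m

389 m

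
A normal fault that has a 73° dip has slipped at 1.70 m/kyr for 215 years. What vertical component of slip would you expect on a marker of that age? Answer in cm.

dip-slip = rate × time = 1.70 m/kyr × 215 years = 0.3655 m
throw = dip-slip × sin(dip) = 0.3655 × sin(73°) = 0.350 m = 35 cm

35 cm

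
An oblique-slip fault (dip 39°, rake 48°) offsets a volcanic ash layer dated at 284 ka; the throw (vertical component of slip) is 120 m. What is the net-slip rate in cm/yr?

dip-slip = throw / sin(dip) = 120 / sin(39°) = 190.7 m
net slip = dip-slip / sin(rake) = 190.7 / sin(48°) = 256.6 m
rate = 256.6 m / 284 ka = 0.000903 m/yr = 0.0903 cm/yr

0.0903 cm/yr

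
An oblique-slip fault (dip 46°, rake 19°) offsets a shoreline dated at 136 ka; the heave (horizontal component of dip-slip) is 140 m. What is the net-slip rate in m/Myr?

dip-slip = heave / cos(dip) = 140 / cos(46°) = 201.5 m
net slip = dip-slip / sin(rake) = 201.5 / sin(19°) = 619 m
rate = 619 m / 136 ka = 0.00455 m/yr = 4550 m/Myr

4550 m/Myr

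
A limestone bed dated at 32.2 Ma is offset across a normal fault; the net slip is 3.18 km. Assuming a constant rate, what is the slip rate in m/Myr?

98.8 m/Myr

rate = 3.18 km / 32.2 Ma = 0.0000988 m/yr = 98.8 m/Myr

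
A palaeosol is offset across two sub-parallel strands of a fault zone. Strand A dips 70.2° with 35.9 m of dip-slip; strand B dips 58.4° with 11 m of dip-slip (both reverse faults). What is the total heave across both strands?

heave_A = 35.9 × cos(70.2°) = 12.16 m
heave_B = 11 × cos(58.4°) = 5.764 m
total = 12.16 + 5.764 = 17.9 m

17.9 m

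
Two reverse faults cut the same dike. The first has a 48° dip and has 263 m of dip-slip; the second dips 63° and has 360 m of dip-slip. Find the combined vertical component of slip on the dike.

516 m

throw_A = 263 × sin(48°) = 195.4 m
throw_B = 360 × sin(63°) = 320.8 m
total = 195.4 + 320.8 = 516 m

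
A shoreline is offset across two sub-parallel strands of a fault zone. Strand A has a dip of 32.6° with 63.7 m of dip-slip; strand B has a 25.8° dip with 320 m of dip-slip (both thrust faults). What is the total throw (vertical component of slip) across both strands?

throw_A = 63.7 × sin(32.6°) = 34.32 m
throw_B = 320 × sin(25.8°) = 139.3 m
total = 34.32 + 139.3 = 174 m

174 m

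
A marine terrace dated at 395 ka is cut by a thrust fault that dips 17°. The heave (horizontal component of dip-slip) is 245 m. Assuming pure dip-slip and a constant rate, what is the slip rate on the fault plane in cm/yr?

dip-slip = heave / cos(dip) = 245 m / cos(17°) = 256.2 m
rate = 256.2 m / 395 ka = 0.000649 m/yr = 0.0649 cm/yr

0.0649 cm/yr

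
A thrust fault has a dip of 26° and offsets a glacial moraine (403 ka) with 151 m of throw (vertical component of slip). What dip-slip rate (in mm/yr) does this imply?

0.855 mm/yr

dip-slip = throw / sin(dip) = 151 m / sin(26°) = 344.5 m
rate = 344.5 m / 403 ka = 0.000855 m/yr = 0.855 mm/yr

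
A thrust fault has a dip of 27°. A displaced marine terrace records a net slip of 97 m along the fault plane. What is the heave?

86.4 m

heave = dip-slip × cos(dip) = 97 m × cos(27°) = 86.4 m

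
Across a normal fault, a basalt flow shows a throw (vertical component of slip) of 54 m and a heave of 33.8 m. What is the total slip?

net slip = √(throw² + heave²) = √(54² + 33.8²) = 63.7 m

63.7 m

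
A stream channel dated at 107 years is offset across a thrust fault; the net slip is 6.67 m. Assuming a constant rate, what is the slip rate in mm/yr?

rate = 6.67 m / 107 years = 0.0623 m/yr = 62.3 mm/yr

62.3 mm/yr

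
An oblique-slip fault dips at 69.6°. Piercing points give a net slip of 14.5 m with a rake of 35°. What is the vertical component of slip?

dip-slip = net slip × sin(rake) = 14.5 m × sin(35°) = 8.317 m
throw = dip-slip × sin(dip) = 8.317 × sin(69.6°) = 7.80 m

7.80 m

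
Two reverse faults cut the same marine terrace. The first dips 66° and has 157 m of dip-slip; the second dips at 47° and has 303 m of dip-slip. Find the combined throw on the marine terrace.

throw_A = 157 × sin(66°) = 143.4 m
throw_B = 303 × sin(47°) = 221.6 m
total = 143.4 + 221.6 = 365 m

365 m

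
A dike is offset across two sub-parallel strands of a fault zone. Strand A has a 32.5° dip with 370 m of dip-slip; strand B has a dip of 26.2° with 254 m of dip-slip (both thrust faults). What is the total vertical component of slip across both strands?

throw_A = 370 × sin(32.5°) = 198.8 m
throw_B = 254 × sin(26.2°) = 112.1 m
total = 198.8 + 112.1 = 311 m

311 m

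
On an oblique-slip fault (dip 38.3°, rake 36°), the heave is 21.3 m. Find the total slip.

46.2 m

dip-slip = heave / cos(dip) = 21.3 / cos(38.3°) = 27.14 m
net slip = dip-slip / sin(rake) = 27.14 / sin(36°) = 46.2 m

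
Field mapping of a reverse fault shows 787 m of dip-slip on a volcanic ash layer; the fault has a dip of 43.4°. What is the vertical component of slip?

throw = dip-slip × sin(dip) = 787 m × sin(43.4°) = 541 m

541 m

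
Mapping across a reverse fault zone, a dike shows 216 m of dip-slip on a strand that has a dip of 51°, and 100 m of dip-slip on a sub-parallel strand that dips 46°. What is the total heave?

heave_A = 216 × cos(51°) = 135.9 m
heave_B = 100 × cos(46°) = 69.47 m
total = 135.9 + 69.47 = 205 m

205 m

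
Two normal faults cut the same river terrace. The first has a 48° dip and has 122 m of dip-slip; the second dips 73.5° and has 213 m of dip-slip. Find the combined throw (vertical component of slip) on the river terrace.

throw_A = 122 × sin(48°) = 90.66 m
throw_B = 213 × sin(73.5°) = 204.2 m
total = 90.66 + 204.2 = 295 m

295 m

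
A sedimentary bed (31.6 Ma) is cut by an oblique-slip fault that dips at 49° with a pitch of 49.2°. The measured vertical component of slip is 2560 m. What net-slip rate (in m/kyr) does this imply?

0.142 m/kyr

dip-slip = throw / sin(dip) = 2560 / sin(49°) = 3392 m
net slip = dip-slip / sin(rake) = 3392 / sin(49.2°) = 4481 m
rate = 4481 m / 31.6 Ma = 0.000142 m/yr = 0.142 m/kyr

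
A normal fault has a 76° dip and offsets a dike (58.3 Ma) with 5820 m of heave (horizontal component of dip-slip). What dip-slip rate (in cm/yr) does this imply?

0.0413 cm/yr

dip-slip = heave / cos(dip) = 5820 m / cos(76°) = 24060 m
rate = 24060 m / 58.3 Ma = 0.000413 m/yr = 0.0413 cm/yr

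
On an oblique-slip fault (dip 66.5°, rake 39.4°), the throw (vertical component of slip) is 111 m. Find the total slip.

191 m

dip-slip = throw / sin(dip) = 111 / sin(66.5°) = 121 m
net slip = dip-slip / sin(rake) = 121 / sin(39.4°) = 191 m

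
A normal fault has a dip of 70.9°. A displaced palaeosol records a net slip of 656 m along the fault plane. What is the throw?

throw = dip-slip × sin(dip) = 656 m × sin(70.9°) = 620 m

620 m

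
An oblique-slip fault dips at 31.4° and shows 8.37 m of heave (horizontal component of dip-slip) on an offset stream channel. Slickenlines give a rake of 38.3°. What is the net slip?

dip-slip = heave / cos(dip) = 8.37 / cos(31.4°) = 9.806 m
net slip = dip-slip / sin(rake) = 9.806 / sin(38.3°) = 15.8 m

15.8 m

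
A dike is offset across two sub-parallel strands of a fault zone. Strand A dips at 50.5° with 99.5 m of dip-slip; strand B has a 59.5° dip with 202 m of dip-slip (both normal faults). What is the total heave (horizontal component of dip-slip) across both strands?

166 m

heave_A = 99.5 × cos(50.5°) = 63.29 m
heave_B = 202 × cos(59.5°) = 102.5 m
total = 63.29 + 102.5 = 166 m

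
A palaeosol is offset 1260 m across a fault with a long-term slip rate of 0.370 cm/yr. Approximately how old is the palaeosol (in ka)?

age = offset / rate = 1260 m / (0.370 cm/yr) = 341000 yr = 341 ka

341 ka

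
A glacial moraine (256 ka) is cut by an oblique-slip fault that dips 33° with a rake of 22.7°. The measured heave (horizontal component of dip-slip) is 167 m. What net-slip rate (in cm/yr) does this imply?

dip-slip = heave / cos(dip) = 167 / cos(33°) = 199.1 m
net slip = dip-slip / sin(rake) = 199.1 / sin(22.7°) = 516 m
rate = 516 m / 256 ka = 0.00202 m/yr = 0.202 cm/yr

0.202 cm/yr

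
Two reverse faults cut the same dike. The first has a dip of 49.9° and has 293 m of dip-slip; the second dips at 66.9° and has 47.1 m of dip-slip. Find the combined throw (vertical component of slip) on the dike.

267 m

throw_A = 293 × sin(49.9°) = 224.1 m
throw_B = 47.1 × sin(66.9°) = 43.32 m
total = 224.1 + 43.32 = 267 m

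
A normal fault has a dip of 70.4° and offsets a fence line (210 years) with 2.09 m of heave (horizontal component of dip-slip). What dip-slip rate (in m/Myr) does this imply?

29700 m/Myr

dip-slip = heave / cos(dip) = 2.09 m / cos(70.4°) = 6.230 m
rate = 6.230 m / 210 years = 0.0297 m/yr = 29700 m/Myr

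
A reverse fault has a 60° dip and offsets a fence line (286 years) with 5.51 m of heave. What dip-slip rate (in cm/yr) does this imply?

3.85 cm/yr

dip-slip = heave / cos(dip) = 5.51 m / cos(60°) = 11.02 m
rate = 11.02 m / 286 years = 0.0385 m/yr = 3.85 cm/yr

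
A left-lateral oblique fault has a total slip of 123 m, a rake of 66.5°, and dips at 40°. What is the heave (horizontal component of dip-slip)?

86.4 m

dip-slip = net slip × sin(rake) = 123 m × sin(66.5°) = 112.8 m
heave = dip-slip × cos(dip) = 112.8 × cos(40°) = 86.4 m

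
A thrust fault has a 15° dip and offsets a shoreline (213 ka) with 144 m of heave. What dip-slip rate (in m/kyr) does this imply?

0.700 m/kyr

dip-slip = heave / cos(dip) = 144 m / cos(15°) = 149.1 m
rate = 149.1 m / 213 ka = 0.000700 m/yr = 0.700 m/kyr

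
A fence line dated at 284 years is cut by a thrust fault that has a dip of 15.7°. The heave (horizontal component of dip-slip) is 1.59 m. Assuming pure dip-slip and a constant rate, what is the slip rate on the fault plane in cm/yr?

0.582 cm/yr

dip-slip = heave / cos(dip) = 1.59 m / cos(15.7°) = 1.652 m
rate = 1.652 m / 284 years = 0.00582 m/yr = 0.582 cm/yr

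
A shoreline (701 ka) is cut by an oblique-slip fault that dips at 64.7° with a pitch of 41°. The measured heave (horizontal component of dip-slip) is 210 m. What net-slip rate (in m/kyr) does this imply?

dip-slip = heave / cos(dip) = 210 / cos(64.7°) = 491.4 m
net slip = dip-slip / sin(rake) = 491.4 / sin(41°) = 749 m
rate = 749 m / 701 ka = 0.00107 m/yr = 1.07 m/kyr

1.07 m/kyr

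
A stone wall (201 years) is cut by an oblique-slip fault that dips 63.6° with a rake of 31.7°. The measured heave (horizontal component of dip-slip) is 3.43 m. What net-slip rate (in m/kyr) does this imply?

73 m/kyr

dip-slip = heave / cos(dip) = 3.43 / cos(63.6°) = 7.714 m
net slip = dip-slip / sin(rake) = 7.714 / sin(31.7°) = 14.68 m
rate = 14.68 m / 201 years = 0.0730 m/yr = 73 m/kyr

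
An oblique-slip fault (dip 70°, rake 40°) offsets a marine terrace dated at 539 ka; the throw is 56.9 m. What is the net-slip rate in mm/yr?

0.175 mm/yr

dip-slip = throw / sin(dip) = 56.9 / sin(70°) = 60.55 m
net slip = dip-slip / sin(rake) = 60.55 / sin(40°) = 94.20 m
rate = 94.20 m / 539 ka = 0.000175 m/yr = 0.175 mm/yr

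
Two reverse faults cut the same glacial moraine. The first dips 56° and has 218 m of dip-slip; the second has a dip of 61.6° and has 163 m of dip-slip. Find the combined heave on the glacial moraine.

heave_A = 218 × cos(56°) = 121.9 m
heave_B = 163 × cos(61.6°) = 77.53 m
total = 121.9 + 77.53 = 199 m

199 m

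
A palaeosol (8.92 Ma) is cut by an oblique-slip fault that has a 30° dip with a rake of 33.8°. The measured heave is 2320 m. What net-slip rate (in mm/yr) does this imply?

0.540 mm/yr

dip-slip = heave / cos(dip) = 2320 / cos(30°) = 2679 m
net slip = dip-slip / sin(rake) = 2679 / sin(33.8°) = 4816 m
rate = 4816 m / 8.92 Ma = 0.000540 m/yr = 0.540 mm/yr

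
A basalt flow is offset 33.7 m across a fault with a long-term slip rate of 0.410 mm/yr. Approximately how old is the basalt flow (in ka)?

age = offset / rate = 33.7 m / (0.410 mm/yr) = 82200 yr = 82.2 ka

82.2 ka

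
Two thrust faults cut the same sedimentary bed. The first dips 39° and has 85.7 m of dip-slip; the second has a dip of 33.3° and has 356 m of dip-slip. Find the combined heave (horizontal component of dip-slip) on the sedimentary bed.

heave_A = 85.7 × cos(39°) = 66.60 m
heave_B = 356 × cos(33.3°) = 297.5 m
total = 66.60 + 297.5 = 364 m

364 m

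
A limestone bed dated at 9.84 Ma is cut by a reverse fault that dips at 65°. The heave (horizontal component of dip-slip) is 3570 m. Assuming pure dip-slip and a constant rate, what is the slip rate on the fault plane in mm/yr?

dip-slip = heave / cos(dip) = 3570 m / cos(65°) = 8447 m
rate = 8447 m / 9.84 Ma = 0.000858 m/yr = 0.858 mm/yr

0.858 mm/yr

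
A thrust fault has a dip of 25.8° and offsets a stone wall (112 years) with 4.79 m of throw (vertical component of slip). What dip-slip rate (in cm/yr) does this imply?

dip-slip = throw / sin(dip) = 4.79 m / sin(25.8°) = 11.01 m
rate = 11.01 m / 112 years = 0.0983 m/yr = 9.83 cm/yr

9.83 cm/yr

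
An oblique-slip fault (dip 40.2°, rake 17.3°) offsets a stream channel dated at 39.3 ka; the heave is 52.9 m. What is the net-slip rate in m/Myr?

dip-slip = heave / cos(dip) = 52.9 / cos(40.2°) = 69.26 m
net slip = dip-slip / sin(rake) = 69.26 / sin(17.3°) = 232.9 m
rate = 232.9 m / 39.3 ka = 0.00593 m/yr = 5930 m/Myr

5930 m/Myr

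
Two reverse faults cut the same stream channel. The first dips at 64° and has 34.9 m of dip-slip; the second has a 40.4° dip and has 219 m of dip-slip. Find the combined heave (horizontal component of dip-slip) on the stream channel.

heave_A = 34.9 × cos(64°) = 15.30 m
heave_B = 219 × cos(40.4°) = 166.8 m
total = 15.30 + 166.8 = 182 m

182 m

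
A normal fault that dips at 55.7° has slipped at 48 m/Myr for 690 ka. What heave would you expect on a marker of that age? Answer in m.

18.7 m

dip-slip = rate × time = 48 m/Myr × 690 ka = 33.12 m
heave = dip-slip × cos(dip) = 33.12 × cos(55.7°) = 18.7 m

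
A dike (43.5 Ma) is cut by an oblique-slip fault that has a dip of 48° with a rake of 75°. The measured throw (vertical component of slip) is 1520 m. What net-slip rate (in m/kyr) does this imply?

dip-slip = throw / sin(dip) = 1520 / sin(48°) = 2045 m
net slip = dip-slip / sin(rake) = 2045 / sin(75°) = 2118 m
rate = 2118 m / 43.5 Ma = 0.0000487 m/yr = 0.0487 m/kyr

0.0487 m/kyr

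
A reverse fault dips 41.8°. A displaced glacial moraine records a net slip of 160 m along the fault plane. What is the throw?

throw = dip-slip × sin(dip) = 160 m × sin(41.8°) = 107 m

107 m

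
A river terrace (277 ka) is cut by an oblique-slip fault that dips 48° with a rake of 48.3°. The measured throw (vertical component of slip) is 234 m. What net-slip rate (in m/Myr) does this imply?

dip-slip = throw / sin(dip) = 234 / sin(48°) = 314.9 m
net slip = dip-slip / sin(rake) = 314.9 / sin(48.3°) = 421.7 m
rate = 421.7 m / 277 ka = 0.00152 m/yr = 1520 m/Myr

1520 m/Myr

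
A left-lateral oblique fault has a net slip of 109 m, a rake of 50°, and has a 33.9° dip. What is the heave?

dip-slip = net slip × sin(rake) = 109 m × sin(50°) = 83.50 m
heave = dip-slip × cos(dip) = 83.50 × cos(33.9°) = 69.3 m

69.3 m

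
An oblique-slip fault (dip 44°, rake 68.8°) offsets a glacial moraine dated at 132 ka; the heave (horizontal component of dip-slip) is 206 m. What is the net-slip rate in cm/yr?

dip-slip = heave / cos(dip) = 206 / cos(44°) = 286.4 m
net slip = dip-slip / sin(rake) = 286.4 / sin(68.8°) = 307.2 m
rate = 307.2 m / 132 ka = 0.00233 m/yr = 0.233 cm/yr

0.233 cm/yr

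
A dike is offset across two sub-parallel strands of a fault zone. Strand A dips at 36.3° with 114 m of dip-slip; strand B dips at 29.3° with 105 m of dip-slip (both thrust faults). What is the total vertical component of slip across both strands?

119 m

throw_A = 114 × sin(36.3°) = 67.49 m
throw_B = 105 × sin(29.3°) = 51.39 m
total = 67.49 + 51.39 = 119 m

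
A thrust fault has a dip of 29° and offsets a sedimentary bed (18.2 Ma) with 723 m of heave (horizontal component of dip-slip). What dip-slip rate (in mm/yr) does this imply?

0.0454 mm/yr

dip-slip = heave / cos(dip) = 723 m / cos(29°) = 826.6 m
rate = 826.6 m / 18.2 Ma = 0.0000454 m/yr = 0.0454 mm/yr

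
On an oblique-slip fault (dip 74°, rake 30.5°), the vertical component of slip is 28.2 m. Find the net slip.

57.8 m

dip-slip = throw / sin(dip) = 28.2 / sin(74°) = 29.34 m
net slip = dip-slip / sin(rake) = 29.34 / sin(30.5°) = 57.8 m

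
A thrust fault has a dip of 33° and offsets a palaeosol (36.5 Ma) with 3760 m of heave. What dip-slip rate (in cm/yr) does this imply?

0.0123 cm/yr

dip-slip = heave / cos(dip) = 3760 m / cos(33°) = 4483 m
rate = 4483 m / 36.5 Ma = 0.000123 m/yr = 0.0123 cm/yr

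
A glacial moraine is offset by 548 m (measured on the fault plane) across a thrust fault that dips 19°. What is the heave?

heave = dip-slip × cos(dip) = 548 m × cos(19°) = 518 m

518 m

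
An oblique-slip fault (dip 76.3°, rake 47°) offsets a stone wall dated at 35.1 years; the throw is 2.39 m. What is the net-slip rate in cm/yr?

dip-slip = throw / sin(dip) = 2.39 / sin(76.3°) = 2.460 m
net slip = dip-slip / sin(rake) = 2.460 / sin(47°) = 3.364 m
rate = 3.364 m / 35.1 years = 0.0958 m/yr = 9.58 cm/yr

9.58 cm/yr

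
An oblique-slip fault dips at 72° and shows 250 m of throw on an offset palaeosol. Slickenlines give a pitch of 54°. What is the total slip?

dip-slip = throw / sin(dip) = 250 / sin(72°) = 262.9 m
net slip = dip-slip / sin(rake) = 262.9 / sin(54°) = 325 m

325 m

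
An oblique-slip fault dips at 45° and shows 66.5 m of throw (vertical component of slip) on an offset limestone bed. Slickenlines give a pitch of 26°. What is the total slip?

dip-slip = throw / sin(dip) = 66.5 / sin(45°) = 94.05 m
net slip = dip-slip / sin(rake) = 94.05 / sin(26°) = 215 m

215 m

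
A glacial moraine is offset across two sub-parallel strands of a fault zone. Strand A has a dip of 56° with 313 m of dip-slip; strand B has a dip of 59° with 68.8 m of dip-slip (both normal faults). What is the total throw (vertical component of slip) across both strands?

throw_A = 313 × sin(56°) = 259.5 m
throw_B = 68.8 × sin(59°) = 58.97 m
total = 259.5 + 58.97 = 318 m

318 m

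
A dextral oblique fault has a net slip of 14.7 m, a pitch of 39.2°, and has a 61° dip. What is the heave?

dip-slip = net slip × sin(rake) = 14.7 m × sin(39.2°) = 9.291 m
heave = dip-slip × cos(dip) = 9.291 × cos(61°) = 4.50 m

4.50 m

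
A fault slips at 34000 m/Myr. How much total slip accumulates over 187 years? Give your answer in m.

slip = rate × time = 34000 m/Myr × 187 years = 6.36 m

6.36 m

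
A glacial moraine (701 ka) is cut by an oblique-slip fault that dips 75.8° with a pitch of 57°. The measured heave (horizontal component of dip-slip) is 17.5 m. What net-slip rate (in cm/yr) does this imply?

0.0121 cm/yr

dip-slip = heave / cos(dip) = 17.5 / cos(75.8°) = 71.34 m
net slip = dip-slip / sin(rake) = 71.34 / sin(57°) = 85.06 m
rate = 85.06 m / 701 ka = 0.000121 m/yr = 0.0121 cm/yr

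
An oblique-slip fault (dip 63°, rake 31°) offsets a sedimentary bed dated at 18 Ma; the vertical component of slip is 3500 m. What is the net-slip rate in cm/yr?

0.0424 cm/yr

dip-slip = throw / sin(dip) = 3500 / sin(63°) = 3928 m
net slip = dip-slip / sin(rake) = 3928 / sin(31°) = 7627 m
rate = 7627 m / 18 Ma = 0.000424 m/yr = 0.0424 cm/yr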